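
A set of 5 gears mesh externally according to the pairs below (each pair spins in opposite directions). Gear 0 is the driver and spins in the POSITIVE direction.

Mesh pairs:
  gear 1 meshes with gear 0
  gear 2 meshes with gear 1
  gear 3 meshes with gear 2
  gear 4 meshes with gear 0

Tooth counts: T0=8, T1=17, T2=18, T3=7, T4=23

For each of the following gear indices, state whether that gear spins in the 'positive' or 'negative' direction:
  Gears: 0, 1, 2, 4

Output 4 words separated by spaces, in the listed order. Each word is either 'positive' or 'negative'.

Gear 0 (driver): positive (depth 0)
  gear 1: meshes with gear 0 -> depth 1 -> negative (opposite of gear 0)
  gear 2: meshes with gear 1 -> depth 2 -> positive (opposite of gear 1)
  gear 3: meshes with gear 2 -> depth 3 -> negative (opposite of gear 2)
  gear 4: meshes with gear 0 -> depth 1 -> negative (opposite of gear 0)
Queried indices 0, 1, 2, 4 -> positive, negative, positive, negative

Answer: positive negative positive negative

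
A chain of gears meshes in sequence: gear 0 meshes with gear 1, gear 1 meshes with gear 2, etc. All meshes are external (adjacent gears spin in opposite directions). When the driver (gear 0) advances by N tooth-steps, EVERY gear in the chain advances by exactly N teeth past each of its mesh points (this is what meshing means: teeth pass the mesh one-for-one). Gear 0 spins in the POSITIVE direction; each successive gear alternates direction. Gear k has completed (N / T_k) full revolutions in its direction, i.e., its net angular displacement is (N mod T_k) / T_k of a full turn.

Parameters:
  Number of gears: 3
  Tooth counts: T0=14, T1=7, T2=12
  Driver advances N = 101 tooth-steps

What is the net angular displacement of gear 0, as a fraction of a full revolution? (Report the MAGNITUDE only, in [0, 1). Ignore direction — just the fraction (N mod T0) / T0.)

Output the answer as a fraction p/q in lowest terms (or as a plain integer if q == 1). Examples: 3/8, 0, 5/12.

Chain of 3 gears, tooth counts: [14, 7, 12]
  gear 0: T0=14, direction=positive, advance = 101 mod 14 = 3 teeth = 3/14 turn
  gear 1: T1=7, direction=negative, advance = 101 mod 7 = 3 teeth = 3/7 turn
  gear 2: T2=12, direction=positive, advance = 101 mod 12 = 5 teeth = 5/12 turn
Gear 0: 101 mod 14 = 3
Fraction = 3 / 14 = 3/14 (gcd(3,14)=1) = 3/14

Answer: 3/14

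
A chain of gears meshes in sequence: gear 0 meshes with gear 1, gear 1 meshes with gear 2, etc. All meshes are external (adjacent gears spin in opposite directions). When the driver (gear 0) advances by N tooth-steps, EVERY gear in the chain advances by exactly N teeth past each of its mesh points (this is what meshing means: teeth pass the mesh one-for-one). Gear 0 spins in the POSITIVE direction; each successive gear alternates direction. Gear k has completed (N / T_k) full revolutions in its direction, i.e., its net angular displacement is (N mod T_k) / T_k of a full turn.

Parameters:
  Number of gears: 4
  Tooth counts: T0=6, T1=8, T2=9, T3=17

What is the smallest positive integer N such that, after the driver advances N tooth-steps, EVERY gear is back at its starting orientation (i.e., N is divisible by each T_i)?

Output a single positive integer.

Gear k returns to start when N is a multiple of T_k.
All gears at start simultaneously when N is a common multiple of [6, 8, 9, 17]; the smallest such N is lcm(6, 8, 9, 17).
Start: lcm = T0 = 6
Fold in T1=8: gcd(6, 8) = 2; lcm(6, 8) = 6 * 8 / 2 = 48 / 2 = 24
Fold in T2=9: gcd(24, 9) = 3; lcm(24, 9) = 24 * 9 / 3 = 216 / 3 = 72
Fold in T3=17: gcd(72, 17) = 1; lcm(72, 17) = 72 * 17 / 1 = 1224 / 1 = 1224
Full cycle length = 1224

Answer: 1224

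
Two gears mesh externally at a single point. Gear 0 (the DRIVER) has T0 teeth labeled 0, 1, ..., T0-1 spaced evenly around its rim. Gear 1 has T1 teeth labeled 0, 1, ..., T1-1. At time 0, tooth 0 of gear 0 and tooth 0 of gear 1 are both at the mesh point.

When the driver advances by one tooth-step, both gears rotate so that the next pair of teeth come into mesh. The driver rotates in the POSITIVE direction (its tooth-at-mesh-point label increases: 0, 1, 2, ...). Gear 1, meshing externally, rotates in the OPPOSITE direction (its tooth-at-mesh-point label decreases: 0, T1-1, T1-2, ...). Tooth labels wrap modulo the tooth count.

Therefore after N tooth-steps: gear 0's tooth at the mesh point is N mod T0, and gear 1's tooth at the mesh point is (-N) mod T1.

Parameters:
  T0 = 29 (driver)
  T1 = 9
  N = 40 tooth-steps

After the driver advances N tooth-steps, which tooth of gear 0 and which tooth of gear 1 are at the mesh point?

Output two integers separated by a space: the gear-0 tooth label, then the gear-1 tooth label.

Answer: 11 5

Derivation:
Gear 0 (driver, T0=29): tooth at mesh = N mod T0
  40 = 1 * 29 + 11, so 40 mod 29 = 11
  gear 0 tooth = 11
Gear 1 (driven, T1=9): tooth at mesh = (-N) mod T1
  40 = 4 * 9 + 4, so 40 mod 9 = 4
  (-40) mod 9 = (-4) mod 9 = 9 - 4 = 5
Mesh after 40 steps: gear-0 tooth 11 meets gear-1 tooth 5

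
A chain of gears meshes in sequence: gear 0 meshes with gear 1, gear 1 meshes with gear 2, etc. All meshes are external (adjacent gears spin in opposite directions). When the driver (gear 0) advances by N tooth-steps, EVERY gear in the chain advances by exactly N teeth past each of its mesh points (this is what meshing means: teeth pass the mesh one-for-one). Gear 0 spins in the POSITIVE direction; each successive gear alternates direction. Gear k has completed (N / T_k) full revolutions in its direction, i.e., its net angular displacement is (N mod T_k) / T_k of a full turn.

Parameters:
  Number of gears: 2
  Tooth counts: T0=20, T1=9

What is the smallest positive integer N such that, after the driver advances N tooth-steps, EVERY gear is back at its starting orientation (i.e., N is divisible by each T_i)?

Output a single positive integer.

Gear k returns to start when N is a multiple of T_k.
All gears at start simultaneously when N is a common multiple of [20, 9]; the smallest such N is lcm(20, 9).
Start: lcm = T0 = 20
Fold in T1=9: gcd(20, 9) = 1; lcm(20, 9) = 20 * 9 / 1 = 180 / 1 = 180
Full cycle length = 180

Answer: 180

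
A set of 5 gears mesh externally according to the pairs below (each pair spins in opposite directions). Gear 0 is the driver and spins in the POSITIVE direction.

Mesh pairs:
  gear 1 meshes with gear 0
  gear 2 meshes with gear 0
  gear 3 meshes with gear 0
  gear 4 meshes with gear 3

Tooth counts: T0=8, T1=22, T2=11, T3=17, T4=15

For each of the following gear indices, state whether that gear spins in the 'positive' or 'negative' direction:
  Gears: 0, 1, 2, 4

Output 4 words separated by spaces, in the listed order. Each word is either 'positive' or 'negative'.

Gear 0 (driver): positive (depth 0)
  gear 1: meshes with gear 0 -> depth 1 -> negative (opposite of gear 0)
  gear 2: meshes with gear 0 -> depth 1 -> negative (opposite of gear 0)
  gear 3: meshes with gear 0 -> depth 1 -> negative (opposite of gear 0)
  gear 4: meshes with gear 3 -> depth 2 -> positive (opposite of gear 3)
Queried indices 0, 1, 2, 4 -> positive, negative, negative, positive

Answer: positive negative negative positive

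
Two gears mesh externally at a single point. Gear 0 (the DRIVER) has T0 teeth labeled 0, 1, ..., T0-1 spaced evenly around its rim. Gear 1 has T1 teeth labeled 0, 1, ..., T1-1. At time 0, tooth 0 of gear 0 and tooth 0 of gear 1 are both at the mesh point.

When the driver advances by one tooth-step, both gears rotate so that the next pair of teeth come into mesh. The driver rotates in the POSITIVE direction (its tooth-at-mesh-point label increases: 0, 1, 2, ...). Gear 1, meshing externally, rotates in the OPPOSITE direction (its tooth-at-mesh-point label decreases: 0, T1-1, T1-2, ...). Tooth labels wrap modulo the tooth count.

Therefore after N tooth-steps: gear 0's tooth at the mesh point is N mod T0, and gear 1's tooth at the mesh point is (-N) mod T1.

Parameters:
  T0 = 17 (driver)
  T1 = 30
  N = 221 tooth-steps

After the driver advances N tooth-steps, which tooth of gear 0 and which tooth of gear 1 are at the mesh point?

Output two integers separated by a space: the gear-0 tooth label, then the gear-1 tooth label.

Gear 0 (driver, T0=17): tooth at mesh = N mod T0
  221 = 13 * 17 + 0, so 221 mod 17 = 0
  gear 0 tooth = 0
Gear 1 (driven, T1=30): tooth at mesh = (-N) mod T1
  221 = 7 * 30 + 11, so 221 mod 30 = 11
  (-221) mod 30 = (-11) mod 30 = 30 - 11 = 19
Mesh after 221 steps: gear-0 tooth 0 meets gear-1 tooth 19

Answer: 0 19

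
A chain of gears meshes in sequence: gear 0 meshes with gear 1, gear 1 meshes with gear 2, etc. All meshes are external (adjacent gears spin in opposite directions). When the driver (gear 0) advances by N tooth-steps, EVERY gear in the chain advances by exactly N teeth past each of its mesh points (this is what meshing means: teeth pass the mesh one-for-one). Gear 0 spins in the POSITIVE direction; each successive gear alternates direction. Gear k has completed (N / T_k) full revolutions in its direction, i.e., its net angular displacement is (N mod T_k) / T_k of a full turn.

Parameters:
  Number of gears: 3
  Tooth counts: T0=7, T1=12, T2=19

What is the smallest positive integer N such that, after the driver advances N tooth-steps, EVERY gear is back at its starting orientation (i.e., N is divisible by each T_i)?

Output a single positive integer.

Gear k returns to start when N is a multiple of T_k.
All gears at start simultaneously when N is a common multiple of [7, 12, 19]; the smallest such N is lcm(7, 12, 19).
Start: lcm = T0 = 7
Fold in T1=12: gcd(7, 12) = 1; lcm(7, 12) = 7 * 12 / 1 = 84 / 1 = 84
Fold in T2=19: gcd(84, 19) = 1; lcm(84, 19) = 84 * 19 / 1 = 1596 / 1 = 1596
Full cycle length = 1596

Answer: 1596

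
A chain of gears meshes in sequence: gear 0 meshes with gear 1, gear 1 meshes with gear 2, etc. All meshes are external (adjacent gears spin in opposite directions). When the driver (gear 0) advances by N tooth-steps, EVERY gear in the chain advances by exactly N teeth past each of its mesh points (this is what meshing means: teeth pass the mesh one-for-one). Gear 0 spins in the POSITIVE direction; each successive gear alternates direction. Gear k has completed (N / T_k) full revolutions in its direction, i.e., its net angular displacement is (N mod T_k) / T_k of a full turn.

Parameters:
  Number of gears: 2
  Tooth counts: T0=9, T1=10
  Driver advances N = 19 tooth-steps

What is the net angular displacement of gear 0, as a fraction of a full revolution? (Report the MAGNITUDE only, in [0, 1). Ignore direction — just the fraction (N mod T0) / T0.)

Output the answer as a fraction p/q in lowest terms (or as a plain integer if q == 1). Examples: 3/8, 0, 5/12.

Answer: 1/9

Derivation:
Chain of 2 gears, tooth counts: [9, 10]
  gear 0: T0=9, direction=positive, advance = 19 mod 9 = 1 teeth = 1/9 turn
  gear 1: T1=10, direction=negative, advance = 19 mod 10 = 9 teeth = 9/10 turn
Gear 0: 19 mod 9 = 1
Fraction = 1 / 9 = 1/9 (gcd(1,9)=1) = 1/9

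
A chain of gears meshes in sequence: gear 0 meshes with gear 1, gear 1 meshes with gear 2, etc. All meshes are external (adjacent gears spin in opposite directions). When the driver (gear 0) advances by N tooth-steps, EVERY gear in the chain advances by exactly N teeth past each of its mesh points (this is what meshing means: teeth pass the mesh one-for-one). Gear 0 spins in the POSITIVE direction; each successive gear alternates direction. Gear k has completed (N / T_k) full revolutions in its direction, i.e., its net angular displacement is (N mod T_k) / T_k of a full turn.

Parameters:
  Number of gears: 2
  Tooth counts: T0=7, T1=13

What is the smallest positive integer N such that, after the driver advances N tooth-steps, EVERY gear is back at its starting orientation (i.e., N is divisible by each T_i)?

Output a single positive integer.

Answer: 91

Derivation:
Gear k returns to start when N is a multiple of T_k.
All gears at start simultaneously when N is a common multiple of [7, 13]; the smallest such N is lcm(7, 13).
Start: lcm = T0 = 7
Fold in T1=13: gcd(7, 13) = 1; lcm(7, 13) = 7 * 13 / 1 = 91 / 1 = 91
Full cycle length = 91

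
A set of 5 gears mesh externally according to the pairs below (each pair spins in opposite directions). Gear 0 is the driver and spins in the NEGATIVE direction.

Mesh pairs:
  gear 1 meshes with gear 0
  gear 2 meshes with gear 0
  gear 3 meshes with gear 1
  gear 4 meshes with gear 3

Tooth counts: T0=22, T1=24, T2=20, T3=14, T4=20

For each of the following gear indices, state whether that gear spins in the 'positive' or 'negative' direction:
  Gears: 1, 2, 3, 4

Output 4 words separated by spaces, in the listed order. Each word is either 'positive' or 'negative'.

Gear 0 (driver): negative (depth 0)
  gear 1: meshes with gear 0 -> depth 1 -> positive (opposite of gear 0)
  gear 2: meshes with gear 0 -> depth 1 -> positive (opposite of gear 0)
  gear 3: meshes with gear 1 -> depth 2 -> negative (opposite of gear 1)
  gear 4: meshes with gear 3 -> depth 3 -> positive (opposite of gear 3)
Queried indices 1, 2, 3, 4 -> positive, positive, negative, positive

Answer: positive positive negative positive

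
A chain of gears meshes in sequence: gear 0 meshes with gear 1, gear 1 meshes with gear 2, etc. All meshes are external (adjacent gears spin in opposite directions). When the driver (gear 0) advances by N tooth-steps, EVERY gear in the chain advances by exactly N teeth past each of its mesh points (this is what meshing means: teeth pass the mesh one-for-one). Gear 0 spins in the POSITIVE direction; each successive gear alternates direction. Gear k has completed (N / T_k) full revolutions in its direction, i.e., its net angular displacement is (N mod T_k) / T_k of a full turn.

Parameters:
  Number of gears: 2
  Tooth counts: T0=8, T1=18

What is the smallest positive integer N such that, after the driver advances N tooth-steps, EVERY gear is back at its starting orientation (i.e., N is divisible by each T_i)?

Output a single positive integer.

Gear k returns to start when N is a multiple of T_k.
All gears at start simultaneously when N is a common multiple of [8, 18]; the smallest such N is lcm(8, 18).
Start: lcm = T0 = 8
Fold in T1=18: gcd(8, 18) = 2; lcm(8, 18) = 8 * 18 / 2 = 144 / 2 = 72
Full cycle length = 72

Answer: 72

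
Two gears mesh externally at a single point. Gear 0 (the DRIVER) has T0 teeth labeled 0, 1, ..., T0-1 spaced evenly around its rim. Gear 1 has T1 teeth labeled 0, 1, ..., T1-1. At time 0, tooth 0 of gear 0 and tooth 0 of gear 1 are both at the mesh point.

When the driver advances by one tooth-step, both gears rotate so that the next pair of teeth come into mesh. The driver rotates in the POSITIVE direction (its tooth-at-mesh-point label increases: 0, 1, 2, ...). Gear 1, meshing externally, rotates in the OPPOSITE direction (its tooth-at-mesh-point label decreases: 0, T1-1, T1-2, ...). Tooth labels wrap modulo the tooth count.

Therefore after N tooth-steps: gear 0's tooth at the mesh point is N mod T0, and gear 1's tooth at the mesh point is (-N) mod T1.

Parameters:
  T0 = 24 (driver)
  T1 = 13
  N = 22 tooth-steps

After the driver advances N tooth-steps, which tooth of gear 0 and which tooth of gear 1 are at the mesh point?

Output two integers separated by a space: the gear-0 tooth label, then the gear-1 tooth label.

Answer: 22 4

Derivation:
Gear 0 (driver, T0=24): tooth at mesh = N mod T0
  22 = 0 * 24 + 22, so 22 mod 24 = 22
  gear 0 tooth = 22
Gear 1 (driven, T1=13): tooth at mesh = (-N) mod T1
  22 = 1 * 13 + 9, so 22 mod 13 = 9
  (-22) mod 13 = (-9) mod 13 = 13 - 9 = 4
Mesh after 22 steps: gear-0 tooth 22 meets gear-1 tooth 4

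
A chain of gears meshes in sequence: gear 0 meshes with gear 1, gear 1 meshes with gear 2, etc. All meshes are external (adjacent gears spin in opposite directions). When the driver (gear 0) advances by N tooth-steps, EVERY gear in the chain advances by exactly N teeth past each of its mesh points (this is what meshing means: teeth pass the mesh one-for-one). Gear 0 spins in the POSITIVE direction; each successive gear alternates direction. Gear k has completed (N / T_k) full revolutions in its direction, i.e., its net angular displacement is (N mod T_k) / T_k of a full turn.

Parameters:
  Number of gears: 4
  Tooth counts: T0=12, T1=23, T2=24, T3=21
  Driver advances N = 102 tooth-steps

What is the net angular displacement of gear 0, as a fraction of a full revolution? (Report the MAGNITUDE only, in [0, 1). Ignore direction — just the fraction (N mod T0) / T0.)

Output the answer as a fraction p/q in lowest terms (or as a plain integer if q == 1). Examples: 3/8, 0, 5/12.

Answer: 1/2

Derivation:
Chain of 4 gears, tooth counts: [12, 23, 24, 21]
  gear 0: T0=12, direction=positive, advance = 102 mod 12 = 6 teeth = 6/12 turn
  gear 1: T1=23, direction=negative, advance = 102 mod 23 = 10 teeth = 10/23 turn
  gear 2: T2=24, direction=positive, advance = 102 mod 24 = 6 teeth = 6/24 turn
  gear 3: T3=21, direction=negative, advance = 102 mod 21 = 18 teeth = 18/21 turn
Gear 0: 102 mod 12 = 6
Fraction = 6 / 12 = 1/2 (gcd(6,12)=6) = 1/2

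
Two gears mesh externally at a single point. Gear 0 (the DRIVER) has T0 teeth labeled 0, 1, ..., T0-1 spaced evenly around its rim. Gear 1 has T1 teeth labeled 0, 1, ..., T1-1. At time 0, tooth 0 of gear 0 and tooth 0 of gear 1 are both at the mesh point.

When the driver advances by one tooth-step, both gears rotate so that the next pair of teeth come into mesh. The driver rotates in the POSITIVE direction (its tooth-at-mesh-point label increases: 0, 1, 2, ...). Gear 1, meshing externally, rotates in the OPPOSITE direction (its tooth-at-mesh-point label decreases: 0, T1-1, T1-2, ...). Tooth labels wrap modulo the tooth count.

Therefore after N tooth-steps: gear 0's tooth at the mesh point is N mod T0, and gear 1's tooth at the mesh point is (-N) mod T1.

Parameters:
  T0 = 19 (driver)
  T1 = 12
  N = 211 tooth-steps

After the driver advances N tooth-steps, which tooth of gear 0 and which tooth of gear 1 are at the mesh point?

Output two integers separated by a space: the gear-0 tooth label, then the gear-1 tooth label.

Answer: 2 5

Derivation:
Gear 0 (driver, T0=19): tooth at mesh = N mod T0
  211 = 11 * 19 + 2, so 211 mod 19 = 2
  gear 0 tooth = 2
Gear 1 (driven, T1=12): tooth at mesh = (-N) mod T1
  211 = 17 * 12 + 7, so 211 mod 12 = 7
  (-211) mod 12 = (-7) mod 12 = 12 - 7 = 5
Mesh after 211 steps: gear-0 tooth 2 meets gear-1 tooth 5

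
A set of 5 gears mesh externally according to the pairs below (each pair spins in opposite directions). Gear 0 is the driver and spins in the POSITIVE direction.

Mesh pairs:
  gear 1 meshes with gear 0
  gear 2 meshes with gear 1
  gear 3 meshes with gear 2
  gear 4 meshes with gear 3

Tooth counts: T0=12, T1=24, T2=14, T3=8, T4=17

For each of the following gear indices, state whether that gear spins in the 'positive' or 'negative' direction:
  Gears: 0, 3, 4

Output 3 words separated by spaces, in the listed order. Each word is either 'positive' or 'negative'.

Answer: positive negative positive

Derivation:
Gear 0 (driver): positive (depth 0)
  gear 1: meshes with gear 0 -> depth 1 -> negative (opposite of gear 0)
  gear 2: meshes with gear 1 -> depth 2 -> positive (opposite of gear 1)
  gear 3: meshes with gear 2 -> depth 3 -> negative (opposite of gear 2)
  gear 4: meshes with gear 3 -> depth 4 -> positive (opposite of gear 3)
Queried indices 0, 3, 4 -> positive, negative, positive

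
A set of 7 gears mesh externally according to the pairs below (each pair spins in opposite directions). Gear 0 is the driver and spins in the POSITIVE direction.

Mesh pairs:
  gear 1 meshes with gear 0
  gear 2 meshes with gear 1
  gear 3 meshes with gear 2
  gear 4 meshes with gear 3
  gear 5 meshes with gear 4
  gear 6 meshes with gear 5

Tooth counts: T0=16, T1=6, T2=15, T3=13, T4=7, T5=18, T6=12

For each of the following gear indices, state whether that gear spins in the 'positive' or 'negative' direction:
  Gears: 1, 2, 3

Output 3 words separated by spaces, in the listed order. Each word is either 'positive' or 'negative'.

Gear 0 (driver): positive (depth 0)
  gear 1: meshes with gear 0 -> depth 1 -> negative (opposite of gear 0)
  gear 2: meshes with gear 1 -> depth 2 -> positive (opposite of gear 1)
  gear 3: meshes with gear 2 -> depth 3 -> negative (opposite of gear 2)
  gear 4: meshes with gear 3 -> depth 4 -> positive (opposite of gear 3)
  gear 5: meshes with gear 4 -> depth 5 -> negative (opposite of gear 4)
  gear 6: meshes with gear 5 -> depth 6 -> positive (opposite of gear 5)
Queried indices 1, 2, 3 -> negative, positive, negative

Answer: negative positive negative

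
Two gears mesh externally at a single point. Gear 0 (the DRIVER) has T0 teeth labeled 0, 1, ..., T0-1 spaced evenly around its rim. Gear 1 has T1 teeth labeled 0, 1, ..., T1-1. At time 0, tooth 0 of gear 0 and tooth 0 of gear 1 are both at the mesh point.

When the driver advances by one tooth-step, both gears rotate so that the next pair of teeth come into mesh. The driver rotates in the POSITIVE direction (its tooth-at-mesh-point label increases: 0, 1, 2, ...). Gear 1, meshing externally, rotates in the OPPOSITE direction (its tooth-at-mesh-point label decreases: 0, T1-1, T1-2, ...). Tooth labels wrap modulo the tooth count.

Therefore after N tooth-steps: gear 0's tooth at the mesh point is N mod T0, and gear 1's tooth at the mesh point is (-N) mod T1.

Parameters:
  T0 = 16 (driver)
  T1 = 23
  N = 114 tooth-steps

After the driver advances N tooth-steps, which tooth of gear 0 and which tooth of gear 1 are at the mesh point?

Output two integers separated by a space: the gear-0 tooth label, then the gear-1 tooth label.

Gear 0 (driver, T0=16): tooth at mesh = N mod T0
  114 = 7 * 16 + 2, so 114 mod 16 = 2
  gear 0 tooth = 2
Gear 1 (driven, T1=23): tooth at mesh = (-N) mod T1
  114 = 4 * 23 + 22, so 114 mod 23 = 22
  (-114) mod 23 = (-22) mod 23 = 23 - 22 = 1
Mesh after 114 steps: gear-0 tooth 2 meets gear-1 tooth 1

Answer: 2 1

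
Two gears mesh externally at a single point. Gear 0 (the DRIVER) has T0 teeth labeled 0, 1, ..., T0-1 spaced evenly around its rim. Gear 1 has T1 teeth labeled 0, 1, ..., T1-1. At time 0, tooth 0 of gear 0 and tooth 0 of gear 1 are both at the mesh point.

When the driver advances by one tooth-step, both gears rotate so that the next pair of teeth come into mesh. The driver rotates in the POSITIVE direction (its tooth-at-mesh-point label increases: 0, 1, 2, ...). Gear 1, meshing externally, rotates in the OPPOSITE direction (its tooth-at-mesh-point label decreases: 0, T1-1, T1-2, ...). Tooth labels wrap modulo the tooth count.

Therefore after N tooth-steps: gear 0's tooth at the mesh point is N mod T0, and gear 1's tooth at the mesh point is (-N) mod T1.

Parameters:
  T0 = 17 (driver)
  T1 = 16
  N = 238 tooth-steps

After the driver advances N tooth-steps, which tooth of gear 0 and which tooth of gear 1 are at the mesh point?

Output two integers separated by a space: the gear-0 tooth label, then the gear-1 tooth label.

Gear 0 (driver, T0=17): tooth at mesh = N mod T0
  238 = 14 * 17 + 0, so 238 mod 17 = 0
  gear 0 tooth = 0
Gear 1 (driven, T1=16): tooth at mesh = (-N) mod T1
  238 = 14 * 16 + 14, so 238 mod 16 = 14
  (-238) mod 16 = (-14) mod 16 = 16 - 14 = 2
Mesh after 238 steps: gear-0 tooth 0 meets gear-1 tooth 2

Answer: 0 2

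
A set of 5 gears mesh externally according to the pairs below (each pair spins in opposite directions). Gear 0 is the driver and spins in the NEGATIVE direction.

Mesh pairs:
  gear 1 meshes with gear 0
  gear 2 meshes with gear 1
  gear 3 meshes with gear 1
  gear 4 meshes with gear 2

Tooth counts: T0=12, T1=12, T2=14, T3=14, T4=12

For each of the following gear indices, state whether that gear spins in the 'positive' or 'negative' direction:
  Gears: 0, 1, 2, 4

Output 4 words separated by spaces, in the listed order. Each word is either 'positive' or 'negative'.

Answer: negative positive negative positive

Derivation:
Gear 0 (driver): negative (depth 0)
  gear 1: meshes with gear 0 -> depth 1 -> positive (opposite of gear 0)
  gear 2: meshes with gear 1 -> depth 2 -> negative (opposite of gear 1)
  gear 3: meshes with gear 1 -> depth 2 -> negative (opposite of gear 1)
  gear 4: meshes with gear 2 -> depth 3 -> positive (opposite of gear 2)
Queried indices 0, 1, 2, 4 -> negative, positive, negative, positive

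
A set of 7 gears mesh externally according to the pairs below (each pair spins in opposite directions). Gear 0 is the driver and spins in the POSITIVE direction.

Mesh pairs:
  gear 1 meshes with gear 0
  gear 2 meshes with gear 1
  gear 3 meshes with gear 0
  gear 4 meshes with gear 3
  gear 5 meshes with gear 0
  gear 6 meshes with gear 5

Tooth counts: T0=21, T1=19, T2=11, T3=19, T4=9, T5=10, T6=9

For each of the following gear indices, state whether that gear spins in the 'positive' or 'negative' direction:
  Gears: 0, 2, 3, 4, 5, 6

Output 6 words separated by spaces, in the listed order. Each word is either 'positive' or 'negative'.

Gear 0 (driver): positive (depth 0)
  gear 1: meshes with gear 0 -> depth 1 -> negative (opposite of gear 0)
  gear 2: meshes with gear 1 -> depth 2 -> positive (opposite of gear 1)
  gear 3: meshes with gear 0 -> depth 1 -> negative (opposite of gear 0)
  gear 4: meshes with gear 3 -> depth 2 -> positive (opposite of gear 3)
  gear 5: meshes with gear 0 -> depth 1 -> negative (opposite of gear 0)
  gear 6: meshes with gear 5 -> depth 2 -> positive (opposite of gear 5)
Queried indices 0, 2, 3, 4, 5, 6 -> positive, positive, negative, positive, negative, positive

Answer: positive positive negative positive negative positive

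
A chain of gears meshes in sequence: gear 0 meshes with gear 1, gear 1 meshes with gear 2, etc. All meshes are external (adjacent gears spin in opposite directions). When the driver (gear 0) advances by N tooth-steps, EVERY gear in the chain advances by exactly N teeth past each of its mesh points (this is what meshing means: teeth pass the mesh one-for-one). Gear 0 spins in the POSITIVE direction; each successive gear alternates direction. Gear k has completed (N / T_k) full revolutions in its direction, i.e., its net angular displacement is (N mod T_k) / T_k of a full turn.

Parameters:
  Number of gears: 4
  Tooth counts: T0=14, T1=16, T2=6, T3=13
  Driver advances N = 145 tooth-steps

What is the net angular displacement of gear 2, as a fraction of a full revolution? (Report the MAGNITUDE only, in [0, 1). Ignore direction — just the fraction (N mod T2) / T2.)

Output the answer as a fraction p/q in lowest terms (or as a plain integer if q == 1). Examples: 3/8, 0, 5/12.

Chain of 4 gears, tooth counts: [14, 16, 6, 13]
  gear 0: T0=14, direction=positive, advance = 145 mod 14 = 5 teeth = 5/14 turn
  gear 1: T1=16, direction=negative, advance = 145 mod 16 = 1 teeth = 1/16 turn
  gear 2: T2=6, direction=positive, advance = 145 mod 6 = 1 teeth = 1/6 turn
  gear 3: T3=13, direction=negative, advance = 145 mod 13 = 2 teeth = 2/13 turn
Gear 2: 145 mod 6 = 1
Fraction = 1 / 6 = 1/6 (gcd(1,6)=1) = 1/6

Answer: 1/6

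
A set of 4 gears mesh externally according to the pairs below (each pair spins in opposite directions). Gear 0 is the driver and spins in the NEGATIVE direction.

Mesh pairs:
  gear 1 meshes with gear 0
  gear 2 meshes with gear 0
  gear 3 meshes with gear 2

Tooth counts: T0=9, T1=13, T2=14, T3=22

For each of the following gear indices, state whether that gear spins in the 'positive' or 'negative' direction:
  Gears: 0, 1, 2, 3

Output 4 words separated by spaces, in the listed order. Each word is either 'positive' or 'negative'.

Answer: negative positive positive negative

Derivation:
Gear 0 (driver): negative (depth 0)
  gear 1: meshes with gear 0 -> depth 1 -> positive (opposite of gear 0)
  gear 2: meshes with gear 0 -> depth 1 -> positive (opposite of gear 0)
  gear 3: meshes with gear 2 -> depth 2 -> negative (opposite of gear 2)
Queried indices 0, 1, 2, 3 -> negative, positive, positive, negative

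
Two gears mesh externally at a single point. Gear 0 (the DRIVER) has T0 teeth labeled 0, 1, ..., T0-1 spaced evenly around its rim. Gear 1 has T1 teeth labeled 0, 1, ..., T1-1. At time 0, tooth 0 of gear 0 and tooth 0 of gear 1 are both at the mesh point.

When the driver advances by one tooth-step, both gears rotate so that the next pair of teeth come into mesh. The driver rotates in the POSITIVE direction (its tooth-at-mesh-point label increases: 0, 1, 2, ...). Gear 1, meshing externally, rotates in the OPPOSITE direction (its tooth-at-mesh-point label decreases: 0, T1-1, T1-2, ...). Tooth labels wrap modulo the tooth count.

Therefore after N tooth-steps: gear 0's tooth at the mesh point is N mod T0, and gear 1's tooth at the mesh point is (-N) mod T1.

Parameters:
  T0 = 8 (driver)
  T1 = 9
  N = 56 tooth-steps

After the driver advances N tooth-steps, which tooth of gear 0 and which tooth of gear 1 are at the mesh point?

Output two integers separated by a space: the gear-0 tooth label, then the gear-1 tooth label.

Answer: 0 7

Derivation:
Gear 0 (driver, T0=8): tooth at mesh = N mod T0
  56 = 7 * 8 + 0, so 56 mod 8 = 0
  gear 0 tooth = 0
Gear 1 (driven, T1=9): tooth at mesh = (-N) mod T1
  56 = 6 * 9 + 2, so 56 mod 9 = 2
  (-56) mod 9 = (-2) mod 9 = 9 - 2 = 7
Mesh after 56 steps: gear-0 tooth 0 meets gear-1 tooth 7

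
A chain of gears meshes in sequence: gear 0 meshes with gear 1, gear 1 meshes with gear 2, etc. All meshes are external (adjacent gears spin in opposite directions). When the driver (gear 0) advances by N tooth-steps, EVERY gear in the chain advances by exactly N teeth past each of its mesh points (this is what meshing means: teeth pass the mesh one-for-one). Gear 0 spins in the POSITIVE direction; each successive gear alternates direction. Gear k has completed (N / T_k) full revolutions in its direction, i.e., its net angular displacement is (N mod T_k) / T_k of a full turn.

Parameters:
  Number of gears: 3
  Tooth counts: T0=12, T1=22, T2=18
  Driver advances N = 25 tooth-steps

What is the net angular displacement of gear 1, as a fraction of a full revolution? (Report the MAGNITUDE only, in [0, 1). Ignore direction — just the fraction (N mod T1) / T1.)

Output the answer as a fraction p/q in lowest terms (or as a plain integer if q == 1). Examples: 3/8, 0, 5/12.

Chain of 3 gears, tooth counts: [12, 22, 18]
  gear 0: T0=12, direction=positive, advance = 25 mod 12 = 1 teeth = 1/12 turn
  gear 1: T1=22, direction=negative, advance = 25 mod 22 = 3 teeth = 3/22 turn
  gear 2: T2=18, direction=positive, advance = 25 mod 18 = 7 teeth = 7/18 turn
Gear 1: 25 mod 22 = 3
Fraction = 3 / 22 = 3/22 (gcd(3,22)=1) = 3/22

Answer: 3/22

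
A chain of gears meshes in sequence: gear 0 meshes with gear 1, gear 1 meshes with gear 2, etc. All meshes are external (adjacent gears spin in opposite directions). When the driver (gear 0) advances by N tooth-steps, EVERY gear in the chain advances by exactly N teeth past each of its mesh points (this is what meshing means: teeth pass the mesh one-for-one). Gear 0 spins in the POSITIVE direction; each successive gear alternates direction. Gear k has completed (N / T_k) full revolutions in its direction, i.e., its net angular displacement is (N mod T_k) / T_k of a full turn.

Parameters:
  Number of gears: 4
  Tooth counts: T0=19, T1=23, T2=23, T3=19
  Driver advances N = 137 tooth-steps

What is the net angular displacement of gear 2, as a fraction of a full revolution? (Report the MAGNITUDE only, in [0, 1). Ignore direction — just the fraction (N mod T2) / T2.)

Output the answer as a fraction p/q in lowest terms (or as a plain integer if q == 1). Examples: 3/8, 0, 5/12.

Answer: 22/23

Derivation:
Chain of 4 gears, tooth counts: [19, 23, 23, 19]
  gear 0: T0=19, direction=positive, advance = 137 mod 19 = 4 teeth = 4/19 turn
  gear 1: T1=23, direction=negative, advance = 137 mod 23 = 22 teeth = 22/23 turn
  gear 2: T2=23, direction=positive, advance = 137 mod 23 = 22 teeth = 22/23 turn
  gear 3: T3=19, direction=negative, advance = 137 mod 19 = 4 teeth = 4/19 turn
Gear 2: 137 mod 23 = 22
Fraction = 22 / 23 = 22/23 (gcd(22,23)=1) = 22/23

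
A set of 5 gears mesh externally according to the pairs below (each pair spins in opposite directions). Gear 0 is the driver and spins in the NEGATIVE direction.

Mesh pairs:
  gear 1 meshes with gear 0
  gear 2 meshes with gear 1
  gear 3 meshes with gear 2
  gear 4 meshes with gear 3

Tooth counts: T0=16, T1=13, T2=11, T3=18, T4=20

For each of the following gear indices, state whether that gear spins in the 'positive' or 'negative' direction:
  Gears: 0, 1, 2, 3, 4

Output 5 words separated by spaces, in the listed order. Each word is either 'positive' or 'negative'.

Gear 0 (driver): negative (depth 0)
  gear 1: meshes with gear 0 -> depth 1 -> positive (opposite of gear 0)
  gear 2: meshes with gear 1 -> depth 2 -> negative (opposite of gear 1)
  gear 3: meshes with gear 2 -> depth 3 -> positive (opposite of gear 2)
  gear 4: meshes with gear 3 -> depth 4 -> negative (opposite of gear 3)
Queried indices 0, 1, 2, 3, 4 -> negative, positive, negative, positive, negative

Answer: negative positive negative positive negative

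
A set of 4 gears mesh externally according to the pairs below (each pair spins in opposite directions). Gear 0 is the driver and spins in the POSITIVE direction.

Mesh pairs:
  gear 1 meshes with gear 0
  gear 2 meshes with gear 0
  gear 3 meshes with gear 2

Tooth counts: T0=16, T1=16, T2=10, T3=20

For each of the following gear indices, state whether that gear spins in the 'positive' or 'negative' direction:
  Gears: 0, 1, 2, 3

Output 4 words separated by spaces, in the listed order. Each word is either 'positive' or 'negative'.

Answer: positive negative negative positive

Derivation:
Gear 0 (driver): positive (depth 0)
  gear 1: meshes with gear 0 -> depth 1 -> negative (opposite of gear 0)
  gear 2: meshes with gear 0 -> depth 1 -> negative (opposite of gear 0)
  gear 3: meshes with gear 2 -> depth 2 -> positive (opposite of gear 2)
Queried indices 0, 1, 2, 3 -> positive, negative, negative, positive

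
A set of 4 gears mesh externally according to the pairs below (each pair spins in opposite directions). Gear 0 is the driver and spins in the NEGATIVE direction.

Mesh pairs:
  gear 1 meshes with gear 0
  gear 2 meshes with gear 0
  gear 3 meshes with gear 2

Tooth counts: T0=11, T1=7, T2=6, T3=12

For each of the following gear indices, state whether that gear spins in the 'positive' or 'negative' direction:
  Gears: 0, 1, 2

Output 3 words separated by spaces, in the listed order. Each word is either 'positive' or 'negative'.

Gear 0 (driver): negative (depth 0)
  gear 1: meshes with gear 0 -> depth 1 -> positive (opposite of gear 0)
  gear 2: meshes with gear 0 -> depth 1 -> positive (opposite of gear 0)
  gear 3: meshes with gear 2 -> depth 2 -> negative (opposite of gear 2)
Queried indices 0, 1, 2 -> negative, positive, positive

Answer: negative positive positive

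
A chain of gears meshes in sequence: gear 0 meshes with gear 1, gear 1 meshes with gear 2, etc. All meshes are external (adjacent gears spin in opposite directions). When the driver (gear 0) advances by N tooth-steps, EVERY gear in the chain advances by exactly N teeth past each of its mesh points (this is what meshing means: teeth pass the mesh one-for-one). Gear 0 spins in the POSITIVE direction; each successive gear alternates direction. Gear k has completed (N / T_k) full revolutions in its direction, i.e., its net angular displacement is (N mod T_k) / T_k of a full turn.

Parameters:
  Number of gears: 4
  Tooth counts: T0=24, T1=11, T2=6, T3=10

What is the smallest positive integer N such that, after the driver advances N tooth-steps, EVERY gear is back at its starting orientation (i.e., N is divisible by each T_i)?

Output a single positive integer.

Gear k returns to start when N is a multiple of T_k.
All gears at start simultaneously when N is a common multiple of [24, 11, 6, 10]; the smallest such N is lcm(24, 11, 6, 10).
Start: lcm = T0 = 24
Fold in T1=11: gcd(24, 11) = 1; lcm(24, 11) = 24 * 11 / 1 = 264 / 1 = 264
Fold in T2=6: gcd(264, 6) = 6; lcm(264, 6) = 264 * 6 / 6 = 1584 / 6 = 264
Fold in T3=10: gcd(264, 10) = 2; lcm(264, 10) = 264 * 10 / 2 = 2640 / 2 = 1320
Full cycle length = 1320

Answer: 1320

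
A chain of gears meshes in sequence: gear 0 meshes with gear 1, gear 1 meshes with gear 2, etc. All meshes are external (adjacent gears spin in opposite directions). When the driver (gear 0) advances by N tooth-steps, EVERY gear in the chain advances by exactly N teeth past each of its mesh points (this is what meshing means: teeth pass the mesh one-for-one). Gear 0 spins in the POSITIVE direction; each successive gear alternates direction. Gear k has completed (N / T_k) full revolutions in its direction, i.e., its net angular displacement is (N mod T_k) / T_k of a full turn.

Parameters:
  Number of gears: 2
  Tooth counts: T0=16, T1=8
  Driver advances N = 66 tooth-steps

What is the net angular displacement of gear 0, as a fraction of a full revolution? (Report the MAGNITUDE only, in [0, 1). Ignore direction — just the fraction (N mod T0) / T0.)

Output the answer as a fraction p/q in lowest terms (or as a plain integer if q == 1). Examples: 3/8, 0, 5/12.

Chain of 2 gears, tooth counts: [16, 8]
  gear 0: T0=16, direction=positive, advance = 66 mod 16 = 2 teeth = 2/16 turn
  gear 1: T1=8, direction=negative, advance = 66 mod 8 = 2 teeth = 2/8 turn
Gear 0: 66 mod 16 = 2
Fraction = 2 / 16 = 1/8 (gcd(2,16)=2) = 1/8

Answer: 1/8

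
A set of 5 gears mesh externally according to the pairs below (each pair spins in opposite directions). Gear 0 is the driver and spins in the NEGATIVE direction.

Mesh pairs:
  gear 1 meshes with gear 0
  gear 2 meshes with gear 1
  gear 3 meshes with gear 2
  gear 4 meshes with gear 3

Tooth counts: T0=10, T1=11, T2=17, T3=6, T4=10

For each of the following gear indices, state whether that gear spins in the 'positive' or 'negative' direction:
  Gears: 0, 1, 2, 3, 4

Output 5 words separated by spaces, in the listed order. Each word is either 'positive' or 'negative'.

Answer: negative positive negative positive negative

Derivation:
Gear 0 (driver): negative (depth 0)
  gear 1: meshes with gear 0 -> depth 1 -> positive (opposite of gear 0)
  gear 2: meshes with gear 1 -> depth 2 -> negative (opposite of gear 1)
  gear 3: meshes with gear 2 -> depth 3 -> positive (opposite of gear 2)
  gear 4: meshes with gear 3 -> depth 4 -> negative (opposite of gear 3)
Queried indices 0, 1, 2, 3, 4 -> negative, positive, negative, positive, negative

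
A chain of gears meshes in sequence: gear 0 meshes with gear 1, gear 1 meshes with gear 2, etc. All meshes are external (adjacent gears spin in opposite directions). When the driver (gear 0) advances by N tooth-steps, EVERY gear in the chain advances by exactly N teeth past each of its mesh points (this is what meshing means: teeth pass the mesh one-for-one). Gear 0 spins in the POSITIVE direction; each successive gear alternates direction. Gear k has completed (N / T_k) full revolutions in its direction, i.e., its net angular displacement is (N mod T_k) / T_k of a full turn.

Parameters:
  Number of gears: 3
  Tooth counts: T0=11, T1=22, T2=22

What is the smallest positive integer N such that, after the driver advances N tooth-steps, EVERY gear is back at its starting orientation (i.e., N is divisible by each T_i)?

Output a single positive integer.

Answer: 22

Derivation:
Gear k returns to start when N is a multiple of T_k.
All gears at start simultaneously when N is a common multiple of [11, 22, 22]; the smallest such N is lcm(11, 22, 22).
Start: lcm = T0 = 11
Fold in T1=22: gcd(11, 22) = 11; lcm(11, 22) = 11 * 22 / 11 = 242 / 11 = 22
Fold in T2=22: gcd(22, 22) = 22; lcm(22, 22) = 22 * 22 / 22 = 484 / 22 = 22
Full cycle length = 22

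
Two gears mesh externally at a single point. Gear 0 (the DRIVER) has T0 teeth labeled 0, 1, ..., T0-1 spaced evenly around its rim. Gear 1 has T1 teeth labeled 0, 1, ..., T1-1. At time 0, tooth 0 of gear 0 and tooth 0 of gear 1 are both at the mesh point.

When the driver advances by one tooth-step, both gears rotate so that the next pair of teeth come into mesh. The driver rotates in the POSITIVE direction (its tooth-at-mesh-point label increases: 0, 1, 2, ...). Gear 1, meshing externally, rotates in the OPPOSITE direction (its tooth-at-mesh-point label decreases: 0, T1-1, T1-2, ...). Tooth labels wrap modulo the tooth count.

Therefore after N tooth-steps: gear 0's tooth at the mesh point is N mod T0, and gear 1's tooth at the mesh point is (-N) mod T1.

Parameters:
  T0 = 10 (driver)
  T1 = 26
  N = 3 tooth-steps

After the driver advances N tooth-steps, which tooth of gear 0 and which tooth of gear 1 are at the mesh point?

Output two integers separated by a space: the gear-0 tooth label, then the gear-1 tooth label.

Answer: 3 23

Derivation:
Gear 0 (driver, T0=10): tooth at mesh = N mod T0
  3 = 0 * 10 + 3, so 3 mod 10 = 3
  gear 0 tooth = 3
Gear 1 (driven, T1=26): tooth at mesh = (-N) mod T1
  3 = 0 * 26 + 3, so 3 mod 26 = 3
  (-3) mod 26 = (-3) mod 26 = 26 - 3 = 23
Mesh after 3 steps: gear-0 tooth 3 meets gear-1 tooth 23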